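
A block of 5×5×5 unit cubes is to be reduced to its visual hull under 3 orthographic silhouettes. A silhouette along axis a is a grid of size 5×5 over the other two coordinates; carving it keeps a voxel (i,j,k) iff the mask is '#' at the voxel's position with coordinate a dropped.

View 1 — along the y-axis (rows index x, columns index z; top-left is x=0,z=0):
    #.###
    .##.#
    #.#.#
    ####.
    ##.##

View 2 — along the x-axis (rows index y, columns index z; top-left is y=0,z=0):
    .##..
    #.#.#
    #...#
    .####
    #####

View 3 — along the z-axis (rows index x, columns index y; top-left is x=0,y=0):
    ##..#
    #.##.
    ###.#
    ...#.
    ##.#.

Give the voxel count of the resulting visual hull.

full grid |V| = 125
V1 y: intersect with XZ mask (18 set) -- 90 left
V2 x: intersect with YZ mask (16 set) -- 59 left
V3 z: intersect with XY mask (14 set) -- 32 left

32 voxels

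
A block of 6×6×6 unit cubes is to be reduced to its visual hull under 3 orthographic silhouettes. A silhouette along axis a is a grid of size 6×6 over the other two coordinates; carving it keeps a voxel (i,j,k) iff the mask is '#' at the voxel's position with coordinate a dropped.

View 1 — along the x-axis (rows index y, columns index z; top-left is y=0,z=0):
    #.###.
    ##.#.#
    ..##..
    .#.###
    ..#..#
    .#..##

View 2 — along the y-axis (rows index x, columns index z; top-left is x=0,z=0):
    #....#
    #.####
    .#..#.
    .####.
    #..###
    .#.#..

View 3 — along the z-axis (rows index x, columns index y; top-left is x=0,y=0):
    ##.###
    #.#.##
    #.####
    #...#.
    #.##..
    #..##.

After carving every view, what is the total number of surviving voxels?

start: 6×6×6 = 216 voxels
after view 1 [x-axis, 19 of 36 cells solid] → remaining = 114
after view 2 [y-axis, 19 of 36 cells solid] → remaining = 61
after view 3 [z-axis, 22 of 36 cells solid] → remaining = 35

remaining voxels: 35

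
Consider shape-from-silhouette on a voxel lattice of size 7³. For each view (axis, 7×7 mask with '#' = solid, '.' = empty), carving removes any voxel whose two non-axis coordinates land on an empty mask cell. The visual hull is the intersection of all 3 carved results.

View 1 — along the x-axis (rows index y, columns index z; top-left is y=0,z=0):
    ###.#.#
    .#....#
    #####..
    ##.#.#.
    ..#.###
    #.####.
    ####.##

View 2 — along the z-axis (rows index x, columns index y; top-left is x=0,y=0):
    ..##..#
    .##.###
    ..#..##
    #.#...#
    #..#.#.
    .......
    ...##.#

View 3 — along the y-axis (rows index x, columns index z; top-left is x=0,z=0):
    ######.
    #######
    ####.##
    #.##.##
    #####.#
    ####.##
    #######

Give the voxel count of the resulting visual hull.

before carving: 343 voxels (7×7×7)
step 1: project along x, AND mask (31/49) → |grid| = 217
step 2: project along z, AND mask (20/49) → |grid| = 97
step 3: project along y, AND mask (43/49) → |grid| = 87

|visual hull| = 87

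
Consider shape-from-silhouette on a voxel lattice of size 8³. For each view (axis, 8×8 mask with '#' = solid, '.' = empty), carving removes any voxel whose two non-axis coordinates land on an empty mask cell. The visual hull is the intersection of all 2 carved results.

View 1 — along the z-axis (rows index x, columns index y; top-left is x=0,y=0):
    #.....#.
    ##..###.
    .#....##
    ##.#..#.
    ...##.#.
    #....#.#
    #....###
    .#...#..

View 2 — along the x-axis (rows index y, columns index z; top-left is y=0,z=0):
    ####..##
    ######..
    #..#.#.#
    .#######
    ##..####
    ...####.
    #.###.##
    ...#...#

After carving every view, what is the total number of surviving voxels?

138 voxels

full grid |V| = 512
carve view 1 (along z, XY-mask fill 26/64): 208 voxels remain
carve view 2 (along x, YZ-mask fill 41/64): 138 voxels remain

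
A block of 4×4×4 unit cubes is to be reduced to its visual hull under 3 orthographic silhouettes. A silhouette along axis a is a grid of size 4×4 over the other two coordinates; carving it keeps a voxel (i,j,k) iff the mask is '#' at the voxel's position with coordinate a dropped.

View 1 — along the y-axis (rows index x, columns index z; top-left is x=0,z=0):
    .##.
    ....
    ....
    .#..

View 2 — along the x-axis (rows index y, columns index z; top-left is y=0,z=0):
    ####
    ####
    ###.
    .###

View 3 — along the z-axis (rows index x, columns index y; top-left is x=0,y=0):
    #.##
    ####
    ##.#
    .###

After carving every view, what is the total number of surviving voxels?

|visual hull| = 9

initial block: 4^3 = 64
after view 1 [y-axis, 3 of 16 cells solid] → remaining = 12
after view 2 [x-axis, 14 of 16 cells solid] → remaining = 12
after view 3 [z-axis, 13 of 16 cells solid] → remaining = 9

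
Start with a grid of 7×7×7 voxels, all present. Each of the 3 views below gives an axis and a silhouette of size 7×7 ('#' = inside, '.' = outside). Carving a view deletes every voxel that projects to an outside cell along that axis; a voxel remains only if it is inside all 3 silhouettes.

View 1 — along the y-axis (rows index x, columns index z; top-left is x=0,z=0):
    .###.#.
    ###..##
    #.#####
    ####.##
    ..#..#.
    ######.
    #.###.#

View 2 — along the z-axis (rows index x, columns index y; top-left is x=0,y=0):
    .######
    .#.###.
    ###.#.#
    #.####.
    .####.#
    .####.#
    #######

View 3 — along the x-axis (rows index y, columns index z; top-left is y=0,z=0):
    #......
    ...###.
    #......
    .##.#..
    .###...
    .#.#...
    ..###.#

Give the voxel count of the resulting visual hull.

before carving: 343 voxels (7×7×7)
  1. axis=1 (XZ plane), |mask|=34  ⇒  voxels=238
  2. axis=2 (XY plane), |mask|=37  ⇒  voxels=179
  3. axis=0 (YZ plane), |mask|=17  ⇒  voxels=67

|visual hull| = 67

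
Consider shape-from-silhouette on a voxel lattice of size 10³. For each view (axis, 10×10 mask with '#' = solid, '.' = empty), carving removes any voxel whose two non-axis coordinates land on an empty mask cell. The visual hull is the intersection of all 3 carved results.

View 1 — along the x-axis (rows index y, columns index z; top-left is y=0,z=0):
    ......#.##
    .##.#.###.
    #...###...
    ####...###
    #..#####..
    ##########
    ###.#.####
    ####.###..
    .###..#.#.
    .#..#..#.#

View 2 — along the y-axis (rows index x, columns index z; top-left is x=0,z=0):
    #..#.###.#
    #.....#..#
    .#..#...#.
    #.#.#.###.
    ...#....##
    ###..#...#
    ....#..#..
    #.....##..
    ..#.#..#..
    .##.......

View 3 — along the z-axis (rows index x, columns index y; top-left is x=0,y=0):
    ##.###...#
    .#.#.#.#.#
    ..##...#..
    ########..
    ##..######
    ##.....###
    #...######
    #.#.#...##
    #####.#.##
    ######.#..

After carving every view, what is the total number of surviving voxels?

remaining voxels: 131

start: 10×10×10 = 1000 voxels
  1. axis=0 (YZ plane), |mask|=60  ⇒  voxels=600
  2. axis=1 (XZ plane), |mask|=36  ⇒  voxels=222
  3. axis=2 (XY plane), |mask|=62  ⇒  voxels=131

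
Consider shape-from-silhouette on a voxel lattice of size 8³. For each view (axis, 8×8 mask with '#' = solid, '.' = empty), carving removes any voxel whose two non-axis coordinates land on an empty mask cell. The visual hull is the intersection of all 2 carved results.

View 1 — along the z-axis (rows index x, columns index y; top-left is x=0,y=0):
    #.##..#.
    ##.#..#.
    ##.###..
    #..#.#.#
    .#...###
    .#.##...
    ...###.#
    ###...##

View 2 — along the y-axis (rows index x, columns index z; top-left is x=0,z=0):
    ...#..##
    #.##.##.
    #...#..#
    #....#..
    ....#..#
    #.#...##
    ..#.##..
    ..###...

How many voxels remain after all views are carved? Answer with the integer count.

|visual hull| = 102

full grid |V| = 512
step 1: project along z, AND mask (33/64) → |grid| = 264
step 2: project along y, AND mask (25/64) → |grid| = 102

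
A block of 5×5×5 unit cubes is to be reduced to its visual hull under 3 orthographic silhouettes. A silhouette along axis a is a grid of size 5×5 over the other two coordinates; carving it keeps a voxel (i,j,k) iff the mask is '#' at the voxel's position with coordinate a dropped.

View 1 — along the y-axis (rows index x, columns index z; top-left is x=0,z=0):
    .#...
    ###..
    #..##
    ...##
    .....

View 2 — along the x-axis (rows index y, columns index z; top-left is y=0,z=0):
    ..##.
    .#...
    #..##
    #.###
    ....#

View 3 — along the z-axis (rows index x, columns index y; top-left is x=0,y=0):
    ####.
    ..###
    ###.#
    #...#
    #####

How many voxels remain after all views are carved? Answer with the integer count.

voxel count = 11

initial block: 5^3 = 125
  1. axis=1 (XZ plane), |mask|=9  ⇒  voxels=45
  2. axis=0 (YZ plane), |mask|=11  ⇒  voxels=20
  3. axis=2 (XY plane), |mask|=18  ⇒  voxels=11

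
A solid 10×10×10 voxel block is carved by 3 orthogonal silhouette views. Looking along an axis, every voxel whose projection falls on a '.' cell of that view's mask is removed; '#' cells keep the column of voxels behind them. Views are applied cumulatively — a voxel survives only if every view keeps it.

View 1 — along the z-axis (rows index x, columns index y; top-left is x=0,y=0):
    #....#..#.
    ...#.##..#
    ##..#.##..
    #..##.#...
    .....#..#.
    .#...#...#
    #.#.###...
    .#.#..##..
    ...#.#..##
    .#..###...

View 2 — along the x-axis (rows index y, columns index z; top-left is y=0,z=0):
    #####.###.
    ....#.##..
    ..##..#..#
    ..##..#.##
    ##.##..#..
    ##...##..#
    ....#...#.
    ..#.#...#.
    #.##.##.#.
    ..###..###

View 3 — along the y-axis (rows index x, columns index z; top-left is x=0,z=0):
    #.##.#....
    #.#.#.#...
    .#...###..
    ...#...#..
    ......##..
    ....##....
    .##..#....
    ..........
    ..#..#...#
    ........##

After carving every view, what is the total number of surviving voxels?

full grid |V| = 1000
  1. axis=2 (XY plane), |mask|=38  ⇒  voxels=380
  2. axis=0 (YZ plane), |mask|=47  ⇒  voxels=177
  3. axis=1 (XZ plane), |mask|=26  ⇒  voxels=49

|visual hull| = 49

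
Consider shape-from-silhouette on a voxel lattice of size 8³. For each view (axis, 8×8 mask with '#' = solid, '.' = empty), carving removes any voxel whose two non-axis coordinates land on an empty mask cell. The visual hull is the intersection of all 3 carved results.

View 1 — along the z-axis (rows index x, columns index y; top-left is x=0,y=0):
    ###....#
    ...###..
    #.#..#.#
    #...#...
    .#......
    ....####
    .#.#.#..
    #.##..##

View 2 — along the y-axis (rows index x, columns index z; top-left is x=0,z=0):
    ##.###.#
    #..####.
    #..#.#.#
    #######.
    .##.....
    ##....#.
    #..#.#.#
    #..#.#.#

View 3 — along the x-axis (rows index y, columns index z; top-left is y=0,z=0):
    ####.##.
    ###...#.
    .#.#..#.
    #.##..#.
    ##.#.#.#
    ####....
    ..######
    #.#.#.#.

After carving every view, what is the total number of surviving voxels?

start: 8×8×8 = 512 voxels
  1. axis=2 (XY plane), |mask|=26  ⇒  voxels=208
  2. axis=1 (XZ plane), |mask|=35  ⇒  voxels=115
  3. axis=0 (YZ plane), |mask|=36  ⇒  voxels=59

|visual hull| = 59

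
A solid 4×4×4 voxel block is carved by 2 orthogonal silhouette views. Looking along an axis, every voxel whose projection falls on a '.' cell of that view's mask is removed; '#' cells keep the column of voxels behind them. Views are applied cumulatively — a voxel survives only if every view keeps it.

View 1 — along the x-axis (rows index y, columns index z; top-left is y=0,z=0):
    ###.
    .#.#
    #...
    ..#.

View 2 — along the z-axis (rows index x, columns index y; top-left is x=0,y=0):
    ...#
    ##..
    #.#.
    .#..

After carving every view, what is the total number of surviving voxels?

12 voxels

before carving: 64 voxels (4×4×4)
step 1: project along x, AND mask (7/16) → |grid| = 28
step 2: project along z, AND mask (6/16) → |grid| = 12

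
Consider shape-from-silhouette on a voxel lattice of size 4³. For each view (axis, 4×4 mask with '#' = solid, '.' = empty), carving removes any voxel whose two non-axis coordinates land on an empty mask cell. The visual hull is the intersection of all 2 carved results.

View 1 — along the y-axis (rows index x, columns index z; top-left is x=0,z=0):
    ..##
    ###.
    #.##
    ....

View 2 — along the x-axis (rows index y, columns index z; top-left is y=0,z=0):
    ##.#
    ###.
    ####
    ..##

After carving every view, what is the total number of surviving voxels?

remaining voxels: 24

before carving: 64 voxels (4×4×4)
step 1: project along y, AND mask (8/16) → |grid| = 32
step 2: project along x, AND mask (12/16) → |grid| = 24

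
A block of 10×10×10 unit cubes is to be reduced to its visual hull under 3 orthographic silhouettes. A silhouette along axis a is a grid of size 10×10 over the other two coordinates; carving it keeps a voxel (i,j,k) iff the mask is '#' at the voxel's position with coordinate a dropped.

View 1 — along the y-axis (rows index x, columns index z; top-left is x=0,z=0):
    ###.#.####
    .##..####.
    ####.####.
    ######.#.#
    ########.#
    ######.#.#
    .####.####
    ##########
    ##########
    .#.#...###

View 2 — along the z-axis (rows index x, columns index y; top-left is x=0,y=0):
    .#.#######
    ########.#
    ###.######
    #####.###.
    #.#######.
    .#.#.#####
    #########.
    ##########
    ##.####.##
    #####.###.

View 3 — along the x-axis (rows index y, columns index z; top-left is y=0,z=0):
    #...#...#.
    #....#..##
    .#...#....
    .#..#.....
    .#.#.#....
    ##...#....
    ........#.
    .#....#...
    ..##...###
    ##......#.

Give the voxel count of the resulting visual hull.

initial block: 10^3 = 1000
[1] y-view keeps 80 columns → grid now 800
[2] z-view keeps 84 columns → grid now 674
[3] x-view keeps 28 columns → grid now 189

voxel count = 189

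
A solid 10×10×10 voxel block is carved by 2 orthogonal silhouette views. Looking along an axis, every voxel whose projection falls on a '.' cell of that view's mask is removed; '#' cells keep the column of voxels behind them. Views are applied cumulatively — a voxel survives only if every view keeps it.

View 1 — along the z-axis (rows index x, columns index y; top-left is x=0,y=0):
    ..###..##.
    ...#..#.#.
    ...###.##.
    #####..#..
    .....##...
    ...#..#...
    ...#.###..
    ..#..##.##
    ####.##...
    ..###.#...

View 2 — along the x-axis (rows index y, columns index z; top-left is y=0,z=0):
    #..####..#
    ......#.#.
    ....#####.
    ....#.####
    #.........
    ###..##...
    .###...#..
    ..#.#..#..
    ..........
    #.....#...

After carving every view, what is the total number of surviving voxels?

|visual hull| = 152

full grid |V| = 1000
after view 1 [z-axis, 42 of 100 cells solid] → remaining = 420
after view 2 [x-axis, 33 of 100 cells solid] → remaining = 152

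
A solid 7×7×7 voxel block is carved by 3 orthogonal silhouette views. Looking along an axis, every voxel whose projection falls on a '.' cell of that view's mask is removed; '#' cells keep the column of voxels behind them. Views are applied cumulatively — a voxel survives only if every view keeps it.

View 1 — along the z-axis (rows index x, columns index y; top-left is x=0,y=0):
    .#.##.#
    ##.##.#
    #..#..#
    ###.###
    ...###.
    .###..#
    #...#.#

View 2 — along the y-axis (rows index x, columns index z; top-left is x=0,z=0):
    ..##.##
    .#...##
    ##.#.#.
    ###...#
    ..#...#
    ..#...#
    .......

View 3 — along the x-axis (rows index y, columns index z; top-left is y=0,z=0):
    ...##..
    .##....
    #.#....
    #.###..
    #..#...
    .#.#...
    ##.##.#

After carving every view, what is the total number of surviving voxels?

initial block: 7^3 = 343
V1 z: intersect with XY mask (28 set) -- 196 left
V2 y: intersect with XZ mask (19 set) -- 81 left
V3 x: intersect with YZ mask (19 set) -- 29 left

remaining voxels: 29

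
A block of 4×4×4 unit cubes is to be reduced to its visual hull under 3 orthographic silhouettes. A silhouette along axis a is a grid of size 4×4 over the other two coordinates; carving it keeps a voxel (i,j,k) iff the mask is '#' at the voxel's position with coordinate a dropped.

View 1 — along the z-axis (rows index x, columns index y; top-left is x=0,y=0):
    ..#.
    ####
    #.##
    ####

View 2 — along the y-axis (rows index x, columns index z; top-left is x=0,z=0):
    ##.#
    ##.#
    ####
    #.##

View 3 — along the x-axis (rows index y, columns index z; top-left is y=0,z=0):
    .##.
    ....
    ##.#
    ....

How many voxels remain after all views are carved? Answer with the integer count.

initial block: 4^3 = 64
  1. axis=2 (XY plane), |mask|=12  ⇒  voxels=48
  2. axis=1 (XZ plane), |mask|=13  ⇒  voxels=39
  3. axis=0 (YZ plane), |mask|=5  ⇒  voxels=15

15 voxels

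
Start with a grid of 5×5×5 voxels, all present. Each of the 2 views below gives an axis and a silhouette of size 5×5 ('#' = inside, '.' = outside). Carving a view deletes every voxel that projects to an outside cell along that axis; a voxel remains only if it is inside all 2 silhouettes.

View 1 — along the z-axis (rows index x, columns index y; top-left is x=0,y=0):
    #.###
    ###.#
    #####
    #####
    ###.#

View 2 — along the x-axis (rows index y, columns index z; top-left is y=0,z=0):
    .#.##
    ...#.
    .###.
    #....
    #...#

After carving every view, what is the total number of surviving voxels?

voxel count = 47

initial block: 5^3 = 125
V1 z: intersect with XY mask (22 set) -- 110 left
V2 x: intersect with YZ mask (10 set) -- 47 left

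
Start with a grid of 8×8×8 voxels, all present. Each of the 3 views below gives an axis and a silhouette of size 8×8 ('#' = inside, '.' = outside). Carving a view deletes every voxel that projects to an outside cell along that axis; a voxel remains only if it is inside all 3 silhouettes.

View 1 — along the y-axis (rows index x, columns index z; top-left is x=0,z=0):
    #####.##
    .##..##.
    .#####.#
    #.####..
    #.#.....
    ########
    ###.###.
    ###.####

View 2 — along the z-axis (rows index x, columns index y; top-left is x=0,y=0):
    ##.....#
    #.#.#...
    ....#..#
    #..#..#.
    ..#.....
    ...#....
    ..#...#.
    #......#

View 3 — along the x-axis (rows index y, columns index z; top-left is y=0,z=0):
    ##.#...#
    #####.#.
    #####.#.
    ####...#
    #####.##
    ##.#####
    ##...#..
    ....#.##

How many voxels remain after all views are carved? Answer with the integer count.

initial block: 8^3 = 512
  1. axis=1 (XZ plane), |mask|=45  ⇒  voxels=360
  2. axis=2 (XY plane), |mask|=17  ⇒  voxels=96
  3. axis=0 (YZ plane), |mask|=41  ⇒  voxels=55

|visual hull| = 55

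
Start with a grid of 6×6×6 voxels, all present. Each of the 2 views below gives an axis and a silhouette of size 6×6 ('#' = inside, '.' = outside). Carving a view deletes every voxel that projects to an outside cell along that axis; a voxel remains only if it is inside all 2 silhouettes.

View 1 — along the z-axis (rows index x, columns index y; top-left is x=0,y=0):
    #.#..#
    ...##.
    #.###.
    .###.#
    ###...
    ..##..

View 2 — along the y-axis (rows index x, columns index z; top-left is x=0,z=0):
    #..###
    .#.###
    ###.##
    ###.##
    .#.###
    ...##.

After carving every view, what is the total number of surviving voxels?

remaining voxels: 76

full grid |V| = 216
  1. axis=2 (XY plane), |mask|=18  ⇒  voxels=108
  2. axis=1 (XZ plane), |mask|=24  ⇒  voxels=76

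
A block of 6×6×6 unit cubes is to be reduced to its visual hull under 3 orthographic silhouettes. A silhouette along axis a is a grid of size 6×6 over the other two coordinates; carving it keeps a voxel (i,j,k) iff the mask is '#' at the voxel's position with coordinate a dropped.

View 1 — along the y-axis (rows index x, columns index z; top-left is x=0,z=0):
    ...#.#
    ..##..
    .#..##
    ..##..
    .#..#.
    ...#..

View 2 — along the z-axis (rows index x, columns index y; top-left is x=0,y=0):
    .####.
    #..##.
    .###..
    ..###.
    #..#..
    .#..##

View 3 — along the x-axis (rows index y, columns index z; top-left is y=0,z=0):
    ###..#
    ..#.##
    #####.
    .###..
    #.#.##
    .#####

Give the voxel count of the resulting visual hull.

full grid |V| = 216
V1 y: intersect with XZ mask (12 set) -- 72 left
V2 z: intersect with XY mask (18 set) -- 36 left
V3 x: intersect with YZ mask (24 set) -- 21 left

|visual hull| = 21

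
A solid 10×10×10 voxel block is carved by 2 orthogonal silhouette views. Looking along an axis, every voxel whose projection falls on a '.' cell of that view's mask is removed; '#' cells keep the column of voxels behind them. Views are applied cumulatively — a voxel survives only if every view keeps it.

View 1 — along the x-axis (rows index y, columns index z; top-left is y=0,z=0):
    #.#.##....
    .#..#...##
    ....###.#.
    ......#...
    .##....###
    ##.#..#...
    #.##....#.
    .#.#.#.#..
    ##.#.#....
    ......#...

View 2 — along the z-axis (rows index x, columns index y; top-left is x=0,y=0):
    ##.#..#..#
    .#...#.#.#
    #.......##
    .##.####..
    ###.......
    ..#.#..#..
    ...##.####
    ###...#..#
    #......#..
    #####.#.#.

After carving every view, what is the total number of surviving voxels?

start: 10×10×10 = 1000 voxels
step 1: project along x, AND mask (35/100) → |grid| = 350
step 2: project along z, AND mask (44/100) → |grid| = 156

|visual hull| = 156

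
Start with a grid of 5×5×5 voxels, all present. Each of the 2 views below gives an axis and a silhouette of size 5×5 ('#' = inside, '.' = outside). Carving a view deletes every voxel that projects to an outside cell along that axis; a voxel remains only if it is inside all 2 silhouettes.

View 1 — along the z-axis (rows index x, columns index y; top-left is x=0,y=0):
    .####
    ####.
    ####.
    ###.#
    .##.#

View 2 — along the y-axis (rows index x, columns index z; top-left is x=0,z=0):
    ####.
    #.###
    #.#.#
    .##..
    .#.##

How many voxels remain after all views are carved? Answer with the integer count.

|visual hull| = 61

before carving: 125 voxels (5×5×5)
V1 z: intersect with XY mask (19 set) -- 95 left
V2 y: intersect with XZ mask (16 set) -- 61 left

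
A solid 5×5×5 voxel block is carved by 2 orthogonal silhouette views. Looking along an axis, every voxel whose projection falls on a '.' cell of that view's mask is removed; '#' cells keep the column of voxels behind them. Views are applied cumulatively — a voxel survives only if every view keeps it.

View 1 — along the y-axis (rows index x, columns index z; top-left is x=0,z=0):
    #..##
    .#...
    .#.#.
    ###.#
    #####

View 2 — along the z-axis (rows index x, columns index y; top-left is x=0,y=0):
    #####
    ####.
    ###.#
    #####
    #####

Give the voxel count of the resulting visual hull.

before carving: 125 voxels (5×5×5)
carve view 1 (along y, XZ-mask fill 15/25): 75 voxels remain
carve view 2 (along z, XY-mask fill 23/25): 72 voxels remain

|visual hull| = 72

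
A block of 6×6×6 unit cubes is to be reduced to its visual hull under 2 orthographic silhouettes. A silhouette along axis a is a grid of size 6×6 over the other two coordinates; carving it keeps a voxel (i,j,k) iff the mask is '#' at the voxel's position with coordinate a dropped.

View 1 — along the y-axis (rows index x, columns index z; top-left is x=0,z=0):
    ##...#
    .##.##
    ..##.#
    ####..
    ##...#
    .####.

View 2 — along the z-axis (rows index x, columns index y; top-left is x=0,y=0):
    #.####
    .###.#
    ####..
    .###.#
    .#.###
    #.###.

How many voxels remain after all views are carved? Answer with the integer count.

87 voxels

initial block: 6^3 = 216
after view 1 [y-axis, 21 of 36 cells solid] → remaining = 126
after view 2 [z-axis, 25 of 36 cells solid] → remaining = 87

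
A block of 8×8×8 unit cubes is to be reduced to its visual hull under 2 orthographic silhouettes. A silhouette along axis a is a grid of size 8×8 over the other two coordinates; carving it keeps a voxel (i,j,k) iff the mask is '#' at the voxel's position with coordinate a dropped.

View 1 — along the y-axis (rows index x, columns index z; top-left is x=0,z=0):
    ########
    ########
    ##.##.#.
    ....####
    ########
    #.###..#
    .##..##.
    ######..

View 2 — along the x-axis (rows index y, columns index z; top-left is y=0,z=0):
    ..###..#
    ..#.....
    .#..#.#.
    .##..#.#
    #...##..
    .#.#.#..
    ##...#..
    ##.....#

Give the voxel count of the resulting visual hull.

full grid |V| = 512
step 1: project along y, AND mask (48/64) → |grid| = 384
step 2: project along x, AND mask (24/64) → |grid| = 144

voxel count = 144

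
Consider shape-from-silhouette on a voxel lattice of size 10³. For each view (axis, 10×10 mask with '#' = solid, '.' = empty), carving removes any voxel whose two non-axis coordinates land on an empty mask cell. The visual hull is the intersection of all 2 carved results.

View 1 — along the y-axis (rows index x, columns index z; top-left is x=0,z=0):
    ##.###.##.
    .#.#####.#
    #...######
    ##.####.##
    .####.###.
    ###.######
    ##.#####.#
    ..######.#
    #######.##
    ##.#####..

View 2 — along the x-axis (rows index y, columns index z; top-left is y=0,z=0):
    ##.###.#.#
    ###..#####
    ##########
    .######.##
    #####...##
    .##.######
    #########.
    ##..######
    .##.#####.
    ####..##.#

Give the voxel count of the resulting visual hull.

|visual hull| = 601

start: 10×10×10 = 1000 voxels
[1] y-view keeps 76 columns → grid now 760
[2] x-view keeps 79 columns → grid now 601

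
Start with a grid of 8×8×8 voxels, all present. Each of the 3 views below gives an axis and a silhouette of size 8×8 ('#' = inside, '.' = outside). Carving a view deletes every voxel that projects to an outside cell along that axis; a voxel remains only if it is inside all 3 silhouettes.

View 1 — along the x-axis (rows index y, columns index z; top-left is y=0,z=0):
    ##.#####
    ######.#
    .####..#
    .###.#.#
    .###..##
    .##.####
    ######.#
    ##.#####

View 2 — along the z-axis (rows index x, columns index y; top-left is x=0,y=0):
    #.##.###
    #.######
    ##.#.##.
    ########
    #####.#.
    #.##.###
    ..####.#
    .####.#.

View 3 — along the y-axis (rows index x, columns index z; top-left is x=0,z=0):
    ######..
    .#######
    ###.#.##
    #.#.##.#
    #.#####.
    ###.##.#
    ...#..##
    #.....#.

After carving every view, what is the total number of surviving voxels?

voxel count = 188

initial block: 8^3 = 512
V1 x: intersect with YZ mask (49 set) -- 392 left
V2 z: intersect with XY mask (48 set) -- 290 left
V3 y: intersect with XZ mask (41 set) -- 188 left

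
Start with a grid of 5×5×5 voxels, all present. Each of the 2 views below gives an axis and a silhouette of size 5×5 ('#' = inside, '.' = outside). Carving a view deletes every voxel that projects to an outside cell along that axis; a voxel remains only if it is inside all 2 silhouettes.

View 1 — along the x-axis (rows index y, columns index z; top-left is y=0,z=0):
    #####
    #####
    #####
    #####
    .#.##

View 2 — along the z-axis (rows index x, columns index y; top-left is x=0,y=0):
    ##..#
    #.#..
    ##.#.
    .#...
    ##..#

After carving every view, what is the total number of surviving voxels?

|visual hull| = 56

before carving: 125 voxels (5×5×5)
  1. axis=0 (YZ plane), |mask|=23  ⇒  voxels=115
  2. axis=2 (XY plane), |mask|=12  ⇒  voxels=56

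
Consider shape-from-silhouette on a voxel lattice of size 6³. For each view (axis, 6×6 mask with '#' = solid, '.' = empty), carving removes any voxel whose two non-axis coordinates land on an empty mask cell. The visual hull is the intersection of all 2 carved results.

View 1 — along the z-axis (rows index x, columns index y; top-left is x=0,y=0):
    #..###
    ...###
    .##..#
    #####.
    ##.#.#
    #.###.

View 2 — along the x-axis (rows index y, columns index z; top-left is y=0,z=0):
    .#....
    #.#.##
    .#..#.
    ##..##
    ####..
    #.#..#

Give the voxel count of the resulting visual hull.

|visual hull| = 70

start: 6×6×6 = 216 voxels
after view 1 [z-axis, 23 of 36 cells solid] → remaining = 138
after view 2 [x-axis, 18 of 36 cells solid] → remaining = 70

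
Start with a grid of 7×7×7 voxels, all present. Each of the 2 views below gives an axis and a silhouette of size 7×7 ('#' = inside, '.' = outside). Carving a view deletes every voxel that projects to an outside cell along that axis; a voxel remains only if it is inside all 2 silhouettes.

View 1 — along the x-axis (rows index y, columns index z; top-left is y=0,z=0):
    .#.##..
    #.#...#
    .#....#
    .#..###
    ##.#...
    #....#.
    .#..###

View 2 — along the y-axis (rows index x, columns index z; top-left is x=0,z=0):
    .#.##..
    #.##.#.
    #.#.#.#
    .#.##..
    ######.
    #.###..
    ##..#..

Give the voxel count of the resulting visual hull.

start: 7×7×7 = 343 voxels
V1 x: intersect with YZ mask (21 set) -- 147 left
V2 y: intersect with XZ mask (27 set) -- 77 left

|visual hull| = 77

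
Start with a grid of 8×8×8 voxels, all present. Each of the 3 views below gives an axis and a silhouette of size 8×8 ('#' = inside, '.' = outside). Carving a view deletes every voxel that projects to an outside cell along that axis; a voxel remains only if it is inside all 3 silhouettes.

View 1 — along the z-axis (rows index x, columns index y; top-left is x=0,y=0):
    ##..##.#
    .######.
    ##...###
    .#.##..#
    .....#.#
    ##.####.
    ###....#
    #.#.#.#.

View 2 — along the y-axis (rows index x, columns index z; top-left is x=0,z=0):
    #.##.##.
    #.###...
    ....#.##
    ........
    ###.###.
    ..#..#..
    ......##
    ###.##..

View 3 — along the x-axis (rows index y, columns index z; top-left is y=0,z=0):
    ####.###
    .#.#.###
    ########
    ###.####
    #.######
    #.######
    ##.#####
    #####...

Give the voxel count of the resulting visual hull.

initial block: 8^3 = 512
[1] z-view keeps 36 columns → grid now 288
[2] y-view keeps 27 columns → grid now 116
[3] x-view keeps 53 columns → grid now 93

voxel count = 93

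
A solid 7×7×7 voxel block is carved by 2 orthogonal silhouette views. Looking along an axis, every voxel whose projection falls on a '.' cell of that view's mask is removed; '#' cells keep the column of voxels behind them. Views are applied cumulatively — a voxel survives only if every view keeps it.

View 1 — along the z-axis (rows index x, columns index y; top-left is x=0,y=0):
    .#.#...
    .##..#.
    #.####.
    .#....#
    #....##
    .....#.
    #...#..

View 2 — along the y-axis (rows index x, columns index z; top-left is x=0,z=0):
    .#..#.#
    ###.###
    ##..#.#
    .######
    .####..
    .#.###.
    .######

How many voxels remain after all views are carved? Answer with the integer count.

remaining voxels: 84

start: 7×7×7 = 343 voxels
after view 1 [z-axis, 18 of 49 cells solid] → remaining = 126
after view 2 [y-axis, 33 of 49 cells solid] → remaining = 84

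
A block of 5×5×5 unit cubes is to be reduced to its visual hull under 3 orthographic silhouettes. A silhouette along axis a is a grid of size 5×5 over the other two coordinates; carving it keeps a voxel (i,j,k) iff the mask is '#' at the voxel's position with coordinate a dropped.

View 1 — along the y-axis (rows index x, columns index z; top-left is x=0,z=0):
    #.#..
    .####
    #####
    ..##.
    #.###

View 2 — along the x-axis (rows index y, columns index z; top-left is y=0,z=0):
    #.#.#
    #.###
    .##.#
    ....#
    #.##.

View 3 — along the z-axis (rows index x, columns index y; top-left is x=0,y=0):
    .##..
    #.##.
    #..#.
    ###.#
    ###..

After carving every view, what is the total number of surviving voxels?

voxel count = 28

initial block: 5^3 = 125
  1. axis=1 (XZ plane), |mask|=17  ⇒  voxels=85
  2. axis=0 (YZ plane), |mask|=14  ⇒  voxels=51
  3. axis=2 (XY plane), |mask|=14  ⇒  voxels=28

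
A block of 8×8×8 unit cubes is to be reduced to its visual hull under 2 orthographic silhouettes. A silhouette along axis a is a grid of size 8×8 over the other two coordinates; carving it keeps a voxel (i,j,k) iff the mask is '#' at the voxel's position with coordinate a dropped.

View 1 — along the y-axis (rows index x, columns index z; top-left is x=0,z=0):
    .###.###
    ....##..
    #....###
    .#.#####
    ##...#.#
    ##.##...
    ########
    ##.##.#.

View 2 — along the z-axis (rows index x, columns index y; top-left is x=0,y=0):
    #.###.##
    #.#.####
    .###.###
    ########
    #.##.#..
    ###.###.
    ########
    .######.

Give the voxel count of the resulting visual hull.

full grid |V| = 512
step 1: project along y, AND mask (39/64) → |grid| = 312
step 2: project along z, AND mask (50/64) → |grid| = 254

254 voxels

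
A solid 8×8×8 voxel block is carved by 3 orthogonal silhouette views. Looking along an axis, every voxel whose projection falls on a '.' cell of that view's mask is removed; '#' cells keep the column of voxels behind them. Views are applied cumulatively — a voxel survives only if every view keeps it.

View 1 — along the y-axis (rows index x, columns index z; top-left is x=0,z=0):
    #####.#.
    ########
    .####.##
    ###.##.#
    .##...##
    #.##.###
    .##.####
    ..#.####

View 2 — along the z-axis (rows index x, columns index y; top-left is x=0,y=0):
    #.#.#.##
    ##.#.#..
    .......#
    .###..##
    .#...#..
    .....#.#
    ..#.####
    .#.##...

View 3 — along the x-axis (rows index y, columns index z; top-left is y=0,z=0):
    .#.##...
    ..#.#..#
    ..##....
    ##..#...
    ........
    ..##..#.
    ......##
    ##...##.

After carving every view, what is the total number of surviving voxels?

start: 8×8×8 = 512 voxels
  1. axis=1 (XZ plane), |mask|=47  ⇒  voxels=376
  2. axis=2 (XY plane), |mask|=27  ⇒  voxels=163
  3. axis=0 (YZ plane), |mask|=20  ⇒  voxels=56

|visual hull| = 56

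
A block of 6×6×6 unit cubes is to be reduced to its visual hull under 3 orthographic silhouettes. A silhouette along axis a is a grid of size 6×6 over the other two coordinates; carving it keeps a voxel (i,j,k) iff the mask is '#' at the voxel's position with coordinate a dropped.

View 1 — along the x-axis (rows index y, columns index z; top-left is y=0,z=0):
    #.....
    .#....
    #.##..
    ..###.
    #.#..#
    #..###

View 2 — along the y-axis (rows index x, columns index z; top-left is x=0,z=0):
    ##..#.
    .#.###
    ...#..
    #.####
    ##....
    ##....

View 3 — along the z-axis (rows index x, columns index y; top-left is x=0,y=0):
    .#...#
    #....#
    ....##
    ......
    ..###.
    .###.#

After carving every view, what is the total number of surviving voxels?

remaining voxels: 12

start: 6×6×6 = 216 voxels
step 1: project along x, AND mask (15/36) → |grid| = 90
step 2: project along y, AND mask (17/36) → |grid| = 42
step 3: project along z, AND mask (13/36) → |grid| = 12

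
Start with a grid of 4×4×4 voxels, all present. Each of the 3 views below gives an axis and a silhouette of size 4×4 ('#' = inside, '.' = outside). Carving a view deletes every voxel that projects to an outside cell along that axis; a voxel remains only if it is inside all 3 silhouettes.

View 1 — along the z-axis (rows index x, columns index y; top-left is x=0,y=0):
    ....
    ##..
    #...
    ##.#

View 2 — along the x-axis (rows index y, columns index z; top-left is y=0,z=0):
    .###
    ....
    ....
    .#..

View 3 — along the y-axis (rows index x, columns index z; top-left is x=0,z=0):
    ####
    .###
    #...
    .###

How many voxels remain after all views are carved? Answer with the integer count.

full grid |V| = 64
after view 1 [z-axis, 6 of 16 cells solid] → remaining = 24
after view 2 [x-axis, 4 of 16 cells solid] → remaining = 10
after view 3 [y-axis, 11 of 16 cells solid] → remaining = 7

7 voxels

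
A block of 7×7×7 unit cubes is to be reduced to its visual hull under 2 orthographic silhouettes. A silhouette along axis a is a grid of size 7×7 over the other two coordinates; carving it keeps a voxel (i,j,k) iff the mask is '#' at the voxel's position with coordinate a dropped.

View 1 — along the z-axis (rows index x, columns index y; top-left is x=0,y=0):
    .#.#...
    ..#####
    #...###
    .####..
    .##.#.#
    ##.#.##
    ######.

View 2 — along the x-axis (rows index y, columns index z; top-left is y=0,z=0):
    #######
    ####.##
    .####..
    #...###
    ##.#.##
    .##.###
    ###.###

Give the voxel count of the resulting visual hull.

remaining voxels: 156

initial block: 7^3 = 343
step 1: project along z, AND mask (30/49) → |grid| = 210
step 2: project along x, AND mask (37/49) → |grid| = 156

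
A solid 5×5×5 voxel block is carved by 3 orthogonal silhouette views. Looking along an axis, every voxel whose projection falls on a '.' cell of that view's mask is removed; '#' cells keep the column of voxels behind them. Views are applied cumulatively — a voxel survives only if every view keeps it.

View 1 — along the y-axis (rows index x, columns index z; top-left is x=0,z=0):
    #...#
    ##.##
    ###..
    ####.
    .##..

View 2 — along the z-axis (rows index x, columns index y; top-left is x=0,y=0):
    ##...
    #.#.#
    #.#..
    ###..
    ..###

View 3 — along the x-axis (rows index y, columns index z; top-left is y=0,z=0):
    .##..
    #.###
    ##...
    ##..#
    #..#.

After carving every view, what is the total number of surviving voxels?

initial block: 5^3 = 125
carve view 1 (along y, XZ-mask fill 15/25): 75 voxels remain
carve view 2 (along z, XY-mask fill 13/25): 40 voxels remain
carve view 3 (along x, YZ-mask fill 13/25): 20 voxels remain

remaining voxels: 20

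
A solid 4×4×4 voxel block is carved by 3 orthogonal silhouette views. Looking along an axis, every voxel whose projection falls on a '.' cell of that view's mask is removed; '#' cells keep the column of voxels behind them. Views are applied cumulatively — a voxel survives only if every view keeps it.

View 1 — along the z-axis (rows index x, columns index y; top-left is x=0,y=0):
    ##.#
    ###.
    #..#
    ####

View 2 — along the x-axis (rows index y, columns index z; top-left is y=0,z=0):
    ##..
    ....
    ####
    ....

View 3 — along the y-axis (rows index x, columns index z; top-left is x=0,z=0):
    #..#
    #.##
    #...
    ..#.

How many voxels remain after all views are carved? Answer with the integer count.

voxel count = 7

before carving: 64 voxels (4×4×4)
step 1: project along z, AND mask (12/16) → |grid| = 48
step 2: project along x, AND mask (6/16) → |grid| = 16
step 3: project along y, AND mask (7/16) → |grid| = 7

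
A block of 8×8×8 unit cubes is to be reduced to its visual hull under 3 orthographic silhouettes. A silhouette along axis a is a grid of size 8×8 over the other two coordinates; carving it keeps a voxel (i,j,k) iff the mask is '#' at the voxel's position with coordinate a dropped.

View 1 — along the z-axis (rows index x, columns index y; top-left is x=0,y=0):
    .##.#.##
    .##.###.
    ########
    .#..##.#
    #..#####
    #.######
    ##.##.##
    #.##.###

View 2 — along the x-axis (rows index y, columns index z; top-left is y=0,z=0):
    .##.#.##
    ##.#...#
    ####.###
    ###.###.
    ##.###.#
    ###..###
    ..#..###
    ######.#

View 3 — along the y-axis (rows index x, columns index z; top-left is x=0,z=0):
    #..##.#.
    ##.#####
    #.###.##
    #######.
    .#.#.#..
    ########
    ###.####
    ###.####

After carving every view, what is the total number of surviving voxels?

initial block: 8^3 = 512
V1 z: intersect with XY mask (47 set) -- 376 left
V2 x: intersect with YZ mask (45 set) -- 265 left
V3 y: intersect with XZ mask (49 set) -- 202 left

|visual hull| = 202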